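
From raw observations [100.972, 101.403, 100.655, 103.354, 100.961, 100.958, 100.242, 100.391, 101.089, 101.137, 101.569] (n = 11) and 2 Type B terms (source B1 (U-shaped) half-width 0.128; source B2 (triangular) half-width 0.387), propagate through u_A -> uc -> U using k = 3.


mean = (100.972 + 101.403 + 100.655 + 103.354 + 100.961 + 100.958 + 100.242 + 100.391 + 101.089 + 101.137 + 101.569) / 11 = 101.1573636
s = sqrt(sum((x - mean)^2)/(n-1)) = 0.82766651
u_A = s / sqrt(n) = 0.82766651 / sqrt(11) = 0.24955084
u_B1 = 0.128 / sqrt(2) = 0.090509668
u_B2 = 0.387 / sqrt(6) = 0.15799209
uc = sqrt(0.24955084^2 + 0.090509668^2 + 0.15799209^2) = 0.30891604
U = k * uc = 3 * 0.30891604
U = 0.9267

0.9267


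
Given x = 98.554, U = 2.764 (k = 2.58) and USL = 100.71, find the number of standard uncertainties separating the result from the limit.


u = U / k = 2.764 / 2.58 = 1.0713178
margin = |USL - x| = |100.71 - 98.554| = 2.156
z = margin / u = 2.156 / 1.0713178
z = 2.0125

2.0125


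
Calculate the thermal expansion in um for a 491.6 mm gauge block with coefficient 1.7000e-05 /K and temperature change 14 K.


dL = L * alpha * dT
= 491.6 * 1.7000e-05 * 14
= 0.1170008 mm
dL_um = 0.1170008 * 1000 = 117.0008 um

117.0008


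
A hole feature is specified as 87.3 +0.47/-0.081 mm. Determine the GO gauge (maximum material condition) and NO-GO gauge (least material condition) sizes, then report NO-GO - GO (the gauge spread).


GO = nominal - lower_tol (smallest hole = maximum material condition)
GO = 87.3 - 0.081 = 87.219
NO-GO = nominal + upper_tol (largest hole = least material condition)
NO-GO = 87.3 + 0.47 = 87.77
spread = NO-GO - GO = 87.77 - 87.219 = 0.5510

0.5510


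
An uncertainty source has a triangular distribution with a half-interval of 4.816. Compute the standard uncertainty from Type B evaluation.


u_B = half_width / sqrt(6)
u_B = 4.816 / 2.4494897
u_B = 1.9661

1.9661


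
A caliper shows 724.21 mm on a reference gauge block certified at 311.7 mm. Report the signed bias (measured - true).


Systematic error = measured - true
= 724.21 - 311.7
= 412.5100

412.5100


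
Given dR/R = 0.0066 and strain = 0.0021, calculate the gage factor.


GF = (dR/R) / epsilon
= 0.0066 / 0.0021
= 3.1429

3.1429


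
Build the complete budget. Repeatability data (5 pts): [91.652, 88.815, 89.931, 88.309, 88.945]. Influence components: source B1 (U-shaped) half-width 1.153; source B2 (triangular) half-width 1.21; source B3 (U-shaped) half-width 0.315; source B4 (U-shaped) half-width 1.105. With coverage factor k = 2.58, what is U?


mean = (91.652 + 88.815 + 89.931 + 88.309 + 88.945) / 5 = 89.5304
s = sqrt(sum((x - mean)^2)/(n-1)) = 1.323629
u_A = s / sqrt(n) = 1.323629 / sqrt(5) = 0.59194488
u_B1 = 1.153 / sqrt(2) = 0.81529412
u_B2 = 1.21 / sqrt(6) = 0.49398043
u_B3 = 0.315 / sqrt(2) = 0.22273864
u_B4 = 1.105 / sqrt(2) = 0.78135299
uc = sqrt(0.59194488^2 + 0.81529412^2 + 0.49398043^2 + 0.22273864^2 + 0.78135299^2) = 1.3853681
U = k * uc = 2.58 * 1.3853681
U = 3.5742

3.5742


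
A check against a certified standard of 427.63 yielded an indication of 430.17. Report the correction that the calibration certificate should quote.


Correction = standard - reading
= 427.63 - 430.17
= -2.5400

-2.5400


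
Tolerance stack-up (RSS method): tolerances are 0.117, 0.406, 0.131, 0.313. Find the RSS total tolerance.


RSS = sqrt(0.117^2 + 0.406^2 + 0.131^2 + 0.313^2)
= sqrt(0.293655)
= 0.5419

0.5419


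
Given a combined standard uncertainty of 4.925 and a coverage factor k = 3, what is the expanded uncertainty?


U = k * uc
U = 3 * 4.925
U = 14.7750

14.7750


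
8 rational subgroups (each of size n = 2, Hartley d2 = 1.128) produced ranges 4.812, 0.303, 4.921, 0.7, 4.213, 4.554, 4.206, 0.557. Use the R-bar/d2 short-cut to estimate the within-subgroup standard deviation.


R_bar = (4.812 + 0.303 + 4.921 + 0.7 + 4.213 + 4.554 + 4.206 + 0.557) / 8
R_bar = 24.266 / 8 = 3.03325
sigma_hat = R_bar / d2 = 3.03325 / 1.128 = 2.6891

2.6891


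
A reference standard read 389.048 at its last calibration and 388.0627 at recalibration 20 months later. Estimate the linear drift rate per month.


rate = (v2 - v1) / months
= (388.0627 - 389.048) / 20
= -0.9853 / 20
= -0.0493

-0.0493


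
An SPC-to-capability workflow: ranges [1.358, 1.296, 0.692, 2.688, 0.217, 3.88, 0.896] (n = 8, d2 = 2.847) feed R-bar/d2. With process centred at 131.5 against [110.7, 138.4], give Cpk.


R_bar = (1.358 + 1.296 + 0.692 + 2.688 + 0.217 + 3.88 + 0.896) / 7 = 1.5752857
sigma = R_bar / d2 = 1.5752857 / 2.847 = 0.55331426
Cp = (USL - LSL)/(6*sigma) = (138.4 - 110.7)/(6*0.55331426) = 8.3437
Cpu = (138.4 - 131.5)/(3*0.55331426) = 4.1568
Cpl = (131.5 - 110.7)/(3*0.55331426) = 12.5306
Cpk = min(Cpu, Cpl) = 4.1568

4.1568


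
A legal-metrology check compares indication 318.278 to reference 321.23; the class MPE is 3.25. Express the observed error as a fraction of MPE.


e = indication - reference = 318.278 - 321.23 = -2.9520
|e| = 2.9520
ratio = |e| / MPE = 2.9520 / 3.25
ratio = 0.9083

0.9083


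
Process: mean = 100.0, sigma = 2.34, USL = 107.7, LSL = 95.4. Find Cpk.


Cpu = (USL - mean) / (3*sigma) = (107.7 - 100.0) / (3*2.34) = 1.0969
Cpl = (mean - LSL) / (3*sigma) = (100.0 - 95.4) / (3*2.34) = 0.6553
Cpk = min(Cpu, Cpl) = 0.6553

0.6553


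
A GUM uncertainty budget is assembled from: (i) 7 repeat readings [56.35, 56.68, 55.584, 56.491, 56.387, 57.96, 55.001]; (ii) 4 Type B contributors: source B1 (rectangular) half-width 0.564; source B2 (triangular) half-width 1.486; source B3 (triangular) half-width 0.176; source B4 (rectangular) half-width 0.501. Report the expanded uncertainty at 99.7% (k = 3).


mean = (56.35 + 56.68 + 55.584 + 56.491 + 56.387 + 57.96 + 55.001) / 7 = 56.35042857
s = sqrt(sum((x - mean)^2)/(n-1)) = 0.92455446
u_A = s / sqrt(n) = 0.92455446 / sqrt(7) = 0.34944874
u_B1 = 0.564 / sqrt(3) = 0.32562555
u_B2 = 1.486 / sqrt(6) = 0.60665696
u_B3 = 0.176 / sqrt(6) = 0.071851699
u_B4 = 0.501 / sqrt(3) = 0.28925248
uc = sqrt(0.34944874^2 + 0.32562555^2 + 0.60665696^2 + 0.071851699^2 + 0.28925248^2) = 0.82765255
U = k * uc = 3 * 0.82765255
U = 2.4830

2.4830


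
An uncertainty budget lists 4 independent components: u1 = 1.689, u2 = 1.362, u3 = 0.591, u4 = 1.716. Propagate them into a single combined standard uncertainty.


uc = sqrt(1.689^2 + 1.362^2 + 0.591^2 + 1.716^2)
uc = sqrt(8.001702)
uc = 2.8287

2.8287


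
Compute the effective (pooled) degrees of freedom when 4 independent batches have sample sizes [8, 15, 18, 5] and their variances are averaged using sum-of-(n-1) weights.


nu = sum_i (n_i - 1)
nu = ((8 - 1) + (15 - 1) + (18 - 1) + (5 - 1))
nu = 7 + 14 + 17 + 4
nu = 42

42


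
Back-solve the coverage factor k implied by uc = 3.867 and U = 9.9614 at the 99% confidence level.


k = U / uc
k = 9.9614 / 3.867
k = 2.576

2.576


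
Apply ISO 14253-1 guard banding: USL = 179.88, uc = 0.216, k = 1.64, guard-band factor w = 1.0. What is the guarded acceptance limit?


U = k * uc = 1.64 * 0.216 = 0.35424
guard band g = w * U = 1.0 * 0.35424 = 0.35424
AL = USL - g = 179.88 - 0.35424
AL = 179.5258

179.5258


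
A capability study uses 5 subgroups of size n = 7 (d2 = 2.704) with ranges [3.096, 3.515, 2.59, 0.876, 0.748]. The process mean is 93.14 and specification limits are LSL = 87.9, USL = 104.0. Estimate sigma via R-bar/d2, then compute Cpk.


R_bar = (3.096 + 3.515 + 2.59 + 0.876 + 0.748) / 5 = 2.165
sigma = R_bar / d2 = 2.165 / 2.704 = 0.80066568
Cp = (USL - LSL)/(6*sigma) = (104.0 - 87.9)/(6*0.80066568) = 3.3514
Cpu = (104.0 - 93.14)/(3*0.80066568) = 4.5212
Cpl = (93.14 - 87.9)/(3*0.80066568) = 2.1815
Cpk = min(Cpu, Cpl) = 2.1815

2.1815


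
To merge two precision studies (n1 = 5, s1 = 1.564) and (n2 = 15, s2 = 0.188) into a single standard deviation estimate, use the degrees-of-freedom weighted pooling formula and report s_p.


s_p = sqrt(((n1-1)*s1^2 + (n2-1)*s2^2) / (n1+n2-2))
numerator = (5-1)*1.564^2 + (15-1)*0.188^2 = 9.784384 + 0.494816 = 10.2792
denominator = 5 + 15 - 2 = 18
s_p^2 = 10.2792 / 18 = 0.57106667
s_p = sqrt(0.57106667) = 0.7557

0.7557


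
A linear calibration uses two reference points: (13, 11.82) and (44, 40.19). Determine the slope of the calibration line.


slope = (y2 - y1) / (x2 - x1)
= (40.19 - 11.82) / (44 - 13)
= 28.3700 / 31
= 0.9152

0.9152


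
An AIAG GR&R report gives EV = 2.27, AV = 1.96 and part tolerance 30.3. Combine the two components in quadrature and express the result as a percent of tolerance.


GRR = sqrt(EV^2 + AV^2) = sqrt(2.27^2 + 1.96^2) = 2.9990832
%GRR = GRR / tol * 100 = 2.9990832 / 30.3 * 100
%GRR = 9.8980

9.8980


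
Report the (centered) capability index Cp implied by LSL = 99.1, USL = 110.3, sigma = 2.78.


Cp = (USL - LSL) / (6 * sigma)
= (110.3 - 99.1) / (6 * 2.78)
= 11.2000 / 16.6800
= 0.6715

0.6715


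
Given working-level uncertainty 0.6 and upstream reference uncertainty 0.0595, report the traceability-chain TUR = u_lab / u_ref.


TUR = u_lab / u_ref
= 0.6 / 0.0595
= 10.0840

10.0840


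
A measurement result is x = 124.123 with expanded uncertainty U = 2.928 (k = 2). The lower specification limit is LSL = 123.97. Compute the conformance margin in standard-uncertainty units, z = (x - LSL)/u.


u = U / k = 2.928 / 2 = 1.464
margin = |LSL - x| = |123.97 - 124.123| = 0.153
z = margin / u = 0.153 / 1.464
z = 0.1045

0.1045


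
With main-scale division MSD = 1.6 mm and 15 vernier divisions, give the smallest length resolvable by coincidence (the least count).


LC = MSD / n_div
= 1.6 / 15
= 0.1067

0.1067


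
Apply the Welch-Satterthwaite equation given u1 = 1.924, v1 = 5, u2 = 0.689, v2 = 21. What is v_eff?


uc = sqrt(u1^2 + u2^2) = sqrt(1.924^2 + 0.689^2) = 2.043648
v_eff = uc^4 / (u1^4/v1 + u2^4/v2)
= 2.043648^4 / (1.924^4/5 + 0.689^4/21)
= 17.443128 / 2.7513605
v_eff = 6.3398

6.3398


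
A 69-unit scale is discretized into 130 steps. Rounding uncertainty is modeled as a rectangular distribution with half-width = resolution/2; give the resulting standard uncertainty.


resolution = range / divisions
resolution = 69 / 130 = 0.53076923
u_res = resolution / (2*sqrt(3))
u_res = 0.53076923 / 3.4641016
u_res = 0.1532

0.1532


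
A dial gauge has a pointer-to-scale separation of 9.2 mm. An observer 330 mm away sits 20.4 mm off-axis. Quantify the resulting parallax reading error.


error = h * offset / d
= 9.2 * 20.4 / 330
= 0.5687

0.5687


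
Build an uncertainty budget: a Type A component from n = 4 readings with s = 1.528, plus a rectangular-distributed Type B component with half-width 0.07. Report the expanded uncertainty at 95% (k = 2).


u_A = s / sqrt(n) = 1.528 / sqrt(4) = 0.764
u_B = half_width / sqrt(3) = 0.07 / sqrt(3) = 0.040414519
uc = sqrt(u_A^2 + u_B^2) = sqrt(0.764^2 + 0.040414519^2) = 0.76506819
U = k * uc = 2 * 0.76506819
U = 1.5301

1.5301


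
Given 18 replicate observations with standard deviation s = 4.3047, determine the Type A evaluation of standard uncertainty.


u_A = s / sqrt(n)
u_A = 4.3047 / sqrt(18)
u_A = 4.3047 / 4.2426407
u_A = 1.0146

1.0146


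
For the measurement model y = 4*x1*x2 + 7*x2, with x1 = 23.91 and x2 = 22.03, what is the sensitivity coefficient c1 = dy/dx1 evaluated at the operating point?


y = 4*x1*x2 + 7*x2
dy/dx1 = 4*x2
Evaluate at x2 = 22.03: c1 = 4 * 22.03
c1 = 88.1200

88.1200


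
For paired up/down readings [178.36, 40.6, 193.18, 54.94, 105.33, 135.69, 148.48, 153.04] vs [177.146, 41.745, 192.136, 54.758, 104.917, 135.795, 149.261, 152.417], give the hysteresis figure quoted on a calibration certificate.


|178.36 - 177.146| = 1.2140
|40.6 - 41.745| = 1.1450
|193.18 - 192.136| = 1.0440
|54.94 - 54.758| = 0.1820
|105.33 - 104.917| = 0.4130
|135.69 - 135.795| = 0.1050
|148.48 - 149.261| = 0.7810
|153.04 - 152.417| = 0.6230
hysteresis = max(diffs) = 1.2140

1.2140


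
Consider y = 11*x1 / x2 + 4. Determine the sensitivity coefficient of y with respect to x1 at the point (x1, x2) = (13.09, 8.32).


y = 11*x1 / x2 + 4
dy/dx1 = 11/x2
Evaluate at x2 = 8.32: c1 = 11 / 8.32
c1 = 1.3221

1.3221


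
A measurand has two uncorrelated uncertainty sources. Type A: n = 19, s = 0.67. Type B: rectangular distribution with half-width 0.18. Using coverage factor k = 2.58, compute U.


u_A = s / sqrt(n) = 0.67 / sqrt(19) = 0.15370854
u_B = half_width / sqrt(3) = 0.18 / sqrt(3) = 0.10392305
uc = sqrt(u_A^2 + u_B^2) = sqrt(0.15370854^2 + 0.10392305^2) = 0.1855433
U = k * uc = 2.58 * 0.1855433
U = 0.4787

0.4787


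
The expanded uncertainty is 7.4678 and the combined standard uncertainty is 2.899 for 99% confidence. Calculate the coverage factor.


k = U / uc
k = 7.4678 / 2.899
k = 2.576

2.576


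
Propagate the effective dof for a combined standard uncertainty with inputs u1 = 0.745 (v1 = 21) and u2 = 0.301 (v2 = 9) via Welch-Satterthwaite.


uc = sqrt(u1^2 + u2^2) = sqrt(0.745^2 + 0.301^2) = 0.80350856
v_eff = uc^4 / (u1^4/v1 + u2^4/v2)
= 0.80350856^4 / (0.745^4/21 + 0.301^4/9)
= 0.41683294 / 0.015581239
v_eff = 26.7522

26.7522


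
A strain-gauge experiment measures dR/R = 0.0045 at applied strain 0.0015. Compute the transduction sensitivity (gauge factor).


GF = (dR/R) / epsilon
= 0.0045 / 0.0015
= 3.0000

3.0000


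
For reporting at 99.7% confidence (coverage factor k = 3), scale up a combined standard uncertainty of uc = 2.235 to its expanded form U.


U = k * uc
U = 3 * 2.235
U = 6.7050

6.7050


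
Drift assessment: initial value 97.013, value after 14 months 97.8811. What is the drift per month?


rate = (v2 - v1) / months
= (97.8811 - 97.013) / 14
= 0.8681 / 14
= 0.0620

0.0620


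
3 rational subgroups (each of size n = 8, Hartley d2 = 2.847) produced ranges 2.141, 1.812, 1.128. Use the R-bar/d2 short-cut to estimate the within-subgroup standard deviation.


R_bar = (2.141 + 1.812 + 1.128) / 3
R_bar = 5.081 / 3 = 1.6936667
sigma_hat = R_bar / d2 = 1.6936667 / 2.847 = 0.5949

0.5949


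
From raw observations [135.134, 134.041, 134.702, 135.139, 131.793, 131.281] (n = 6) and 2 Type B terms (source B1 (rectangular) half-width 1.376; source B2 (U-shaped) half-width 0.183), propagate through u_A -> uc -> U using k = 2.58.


mean = (135.134 + 134.041 + 134.702 + 135.139 + 131.793 + 131.281) / 6 = 133.6816667
s = sqrt(sum((x - mean)^2)/(n-1)) = 1.7165987
u_A = s / sqrt(n) = 1.7165987 / sqrt(6) = 0.70079848
u_B1 = 1.376 / sqrt(3) = 0.79443397
u_B2 = 0.183 / sqrt(2) = 0.12940054
uc = sqrt(0.70079848^2 + 0.79443397^2 + 0.12940054^2) = 1.067234
U = k * uc = 2.58 * 1.067234
U = 2.7535

2.7535


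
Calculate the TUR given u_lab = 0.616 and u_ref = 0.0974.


TUR = u_lab / u_ref
= 0.616 / 0.0974
= 6.3244

6.3244


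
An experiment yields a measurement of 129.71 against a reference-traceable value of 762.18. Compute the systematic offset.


Systematic error = measured - true
= 129.71 - 762.18
= -632.4700

-632.4700


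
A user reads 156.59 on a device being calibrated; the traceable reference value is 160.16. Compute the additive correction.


Correction = standard - reading
= 160.16 - 156.59
= 3.5700

3.5700


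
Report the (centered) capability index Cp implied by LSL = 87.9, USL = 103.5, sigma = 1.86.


Cp = (USL - LSL) / (6 * sigma)
= (103.5 - 87.9) / (6 * 1.86)
= 15.6000 / 11.1600
= 1.3978

1.3978


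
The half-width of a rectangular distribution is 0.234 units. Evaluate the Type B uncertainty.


u_B = half_width / sqrt(3)
u_B = 0.234 / 1.7320508
u_B = 0.1351

0.1351


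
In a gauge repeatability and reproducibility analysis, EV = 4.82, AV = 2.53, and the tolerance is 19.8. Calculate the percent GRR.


GRR = sqrt(EV^2 + AV^2) = sqrt(4.82^2 + 2.53^2) = 5.4436477
%GRR = GRR / tol * 100 = 5.4436477 / 19.8 * 100
%GRR = 27.4932

27.4932


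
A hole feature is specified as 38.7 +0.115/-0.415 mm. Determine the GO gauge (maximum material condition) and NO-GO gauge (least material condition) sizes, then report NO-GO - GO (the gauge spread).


GO = nominal - lower_tol (smallest hole = maximum material condition)
GO = 38.7 - 0.415 = 38.285
NO-GO = nominal + upper_tol (largest hole = least material condition)
NO-GO = 38.7 + 0.115 = 38.815
spread = NO-GO - GO = 38.815 - 38.285 = 0.5300

0.5300


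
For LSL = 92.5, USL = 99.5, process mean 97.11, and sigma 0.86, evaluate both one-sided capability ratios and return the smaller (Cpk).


Cpu = (USL - mean) / (3*sigma) = (99.5 - 97.11) / (3*0.86) = 0.9264
Cpl = (mean - LSL) / (3*sigma) = (97.11 - 92.5) / (3*0.86) = 1.7868
Cpk = min(Cpu, Cpl) = 0.9264

0.9264


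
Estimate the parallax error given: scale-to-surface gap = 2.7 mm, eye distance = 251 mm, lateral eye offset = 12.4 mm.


error = h * offset / d
= 2.7 * 12.4 / 251
= 0.1334

0.1334


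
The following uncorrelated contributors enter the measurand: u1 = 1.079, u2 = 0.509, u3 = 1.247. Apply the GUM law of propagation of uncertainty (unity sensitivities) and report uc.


uc = sqrt(1.079^2 + 0.509^2 + 1.247^2)
uc = sqrt(2.978331)
uc = 1.7258

1.7258


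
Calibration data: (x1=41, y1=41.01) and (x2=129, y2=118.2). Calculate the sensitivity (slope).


slope = (y2 - y1) / (x2 - x1)
= (118.2 - 41.01) / (129 - 41)
= 77.1900 / 88
= 0.8772

0.8772


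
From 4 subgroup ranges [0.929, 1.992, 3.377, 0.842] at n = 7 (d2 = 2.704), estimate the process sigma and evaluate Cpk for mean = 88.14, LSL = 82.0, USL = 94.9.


R_bar = (0.929 + 1.992 + 3.377 + 0.842) / 4 = 1.785
sigma = R_bar / d2 = 1.785 / 2.704 = 0.66013314
Cp = (USL - LSL)/(6*sigma) = (94.9 - 82.0)/(6*0.66013314) = 3.2569
Cpu = (94.9 - 88.14)/(3*0.66013314) = 3.4135
Cpl = (88.14 - 82.0)/(3*0.66013314) = 3.1004
Cpk = min(Cpu, Cpl) = 3.1004

3.1004


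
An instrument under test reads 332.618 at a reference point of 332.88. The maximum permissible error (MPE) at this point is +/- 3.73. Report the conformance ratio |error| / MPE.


e = indication - reference = 332.618 - 332.88 = -0.2620
|e| = 0.2620
ratio = |e| / MPE = 0.2620 / 3.73
ratio = 0.0702

0.0702


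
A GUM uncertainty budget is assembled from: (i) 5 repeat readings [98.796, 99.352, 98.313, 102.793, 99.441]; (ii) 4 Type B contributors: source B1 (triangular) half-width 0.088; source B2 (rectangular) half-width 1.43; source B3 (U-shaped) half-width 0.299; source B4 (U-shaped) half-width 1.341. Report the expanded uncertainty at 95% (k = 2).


mean = (98.796 + 99.352 + 98.313 + 102.793 + 99.441) / 5 = 99.739
s = sqrt(sum((x - mean)^2)/(n-1)) = 1.7669334
u_A = s / sqrt(n) = 1.7669334 / sqrt(5) = 0.79019664
u_B1 = 0.088 / sqrt(6) = 0.03592585
u_B2 = 1.43 / sqrt(3) = 0.82561088
u_B3 = 0.299 / sqrt(2) = 0.21142493
u_B4 = 1.341 / sqrt(2) = 0.94823019
uc = sqrt(0.79019664^2 + 0.03592585^2 + 0.82561088^2 + 0.21142493^2 + 0.94823019^2) = 1.5003919
U = k * uc = 2 * 1.5003919
U = 3.0008

3.0008


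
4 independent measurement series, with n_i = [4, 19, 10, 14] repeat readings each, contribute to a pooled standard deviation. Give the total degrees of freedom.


nu = sum_i (n_i - 1)
nu = ((4 - 1) + (19 - 1) + (10 - 1) + (14 - 1))
nu = 3 + 18 + 9 + 13
nu = 43

43


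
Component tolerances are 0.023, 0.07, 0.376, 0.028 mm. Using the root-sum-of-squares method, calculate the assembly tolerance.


RSS = sqrt(0.023^2 + 0.07^2 + 0.376^2 + 0.028^2)
= sqrt(0.147589)
= 0.3842

0.3842


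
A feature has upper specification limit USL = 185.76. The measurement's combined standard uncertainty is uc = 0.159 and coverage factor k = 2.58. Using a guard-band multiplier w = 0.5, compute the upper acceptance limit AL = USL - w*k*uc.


U = k * uc = 2.58 * 0.159 = 0.41022
guard band g = w * U = 0.5 * 0.41022 = 0.20511
AL = USL - g = 185.76 - 0.20511
AL = 185.5549

185.5549


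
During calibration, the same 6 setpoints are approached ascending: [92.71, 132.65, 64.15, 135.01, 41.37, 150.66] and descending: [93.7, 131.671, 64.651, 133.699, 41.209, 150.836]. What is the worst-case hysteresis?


|92.71 - 93.7| = 0.9900
|132.65 - 131.671| = 0.9790
|64.15 - 64.651| = 0.5010
|135.01 - 133.699| = 1.3110
|41.37 - 41.209| = 0.1610
|150.66 - 150.836| = 0.1760
hysteresis = max(diffs) = 1.3110

1.3110


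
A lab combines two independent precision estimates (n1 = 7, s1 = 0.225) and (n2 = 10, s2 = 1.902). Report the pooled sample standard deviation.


s_p = sqrt(((n1-1)*s1^2 + (n2-1)*s2^2) / (n1+n2-2))
numerator = (7-1)*0.225^2 + (10-1)*1.902^2 = 0.30375 + 32.558436 = 32.862186
denominator = 7 + 10 - 2 = 15
s_p^2 = 32.862186 / 15 = 2.1908124
s_p = sqrt(2.1908124) = 1.4801

1.4801


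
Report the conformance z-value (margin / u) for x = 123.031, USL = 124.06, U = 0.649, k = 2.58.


u = U / k = 0.649 / 2.58 = 0.25155039
margin = |USL - x| = |124.06 - 123.031| = 1.029
z = margin / u = 1.029 / 0.25155039
z = 4.0906

4.0906


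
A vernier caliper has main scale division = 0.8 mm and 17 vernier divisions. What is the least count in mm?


LC = MSD / n_div
= 0.8 / 17
= 0.0471

0.0471


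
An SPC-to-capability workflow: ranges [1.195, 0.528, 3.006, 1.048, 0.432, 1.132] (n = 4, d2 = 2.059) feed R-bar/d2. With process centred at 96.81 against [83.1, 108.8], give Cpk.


R_bar = (1.195 + 0.528 + 3.006 + 1.048 + 0.432 + 1.132) / 6 = 1.2235
sigma = R_bar / d2 = 1.2235 / 2.059 = 0.5942205
Cp = (USL - LSL)/(6*sigma) = (108.8 - 83.1)/(6*0.5942205) = 7.2083
Cpu = (108.8 - 96.81)/(3*0.5942205) = 6.7259
Cpl = (96.81 - 83.1)/(3*0.5942205) = 7.6907
Cpk = min(Cpu, Cpl) = 6.7259

6.7259


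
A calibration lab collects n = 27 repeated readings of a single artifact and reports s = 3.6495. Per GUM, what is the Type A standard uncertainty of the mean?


u_A = s / sqrt(n)
u_A = 3.6495 / sqrt(27)
u_A = 3.6495 / 5.1961524
u_A = 0.7023

0.7023


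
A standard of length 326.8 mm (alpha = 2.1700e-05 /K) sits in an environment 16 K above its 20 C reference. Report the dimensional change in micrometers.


dL = L * alpha * dT
= 326.8 * 2.1700e-05 * 16
= 0.1134650 mm
dL_um = 0.1134650 * 1000 = 113.4650 um

113.4650


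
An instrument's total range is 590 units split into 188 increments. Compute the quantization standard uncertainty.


resolution = range / divisions
resolution = 590 / 188 = 3.1382979
u_res = resolution / (2*sqrt(3))
u_res = 3.1382979 / 3.4641016
u_res = 0.9059

0.9059


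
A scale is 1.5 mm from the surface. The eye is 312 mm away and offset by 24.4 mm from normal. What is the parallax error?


error = h * offset / d
= 1.5 * 24.4 / 312
= 0.1173

0.1173


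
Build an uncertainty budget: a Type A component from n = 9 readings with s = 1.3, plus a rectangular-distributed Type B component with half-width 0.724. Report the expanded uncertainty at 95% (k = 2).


u_A = s / sqrt(n) = 1.3 / sqrt(9) = 0.43333333
u_B = half_width / sqrt(3) = 0.724 / sqrt(3) = 0.41800159
uc = sqrt(u_A^2 + u_B^2) = sqrt(0.43333333^2 + 0.41800159^2) = 0.60208231
U = k * uc = 2 * 0.60208231
U = 1.2042

1.2042


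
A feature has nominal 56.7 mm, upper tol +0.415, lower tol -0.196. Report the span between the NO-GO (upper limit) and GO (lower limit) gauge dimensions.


GO = nominal - lower_tol (smallest hole = maximum material condition)
GO = 56.7 - 0.196 = 56.504
NO-GO = nominal + upper_tol (largest hole = least material condition)
NO-GO = 56.7 + 0.415 = 57.115
spread = NO-GO - GO = 57.115 - 56.504 = 0.6110

0.6110


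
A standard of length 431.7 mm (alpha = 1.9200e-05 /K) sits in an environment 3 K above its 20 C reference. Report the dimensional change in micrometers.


dL = L * alpha * dT
= 431.7 * 1.9200e-05 * 3
= 0.0248659 mm
dL_um = 0.0248659 * 1000 = 24.8659 um

24.8659


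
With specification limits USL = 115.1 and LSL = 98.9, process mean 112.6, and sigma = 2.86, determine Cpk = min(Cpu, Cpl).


Cpu = (USL - mean) / (3*sigma) = (115.1 - 112.6) / (3*2.86) = 0.2914
Cpl = (mean - LSL) / (3*sigma) = (112.6 - 98.9) / (3*2.86) = 1.5967
Cpk = min(Cpu, Cpl) = 0.2914

0.2914


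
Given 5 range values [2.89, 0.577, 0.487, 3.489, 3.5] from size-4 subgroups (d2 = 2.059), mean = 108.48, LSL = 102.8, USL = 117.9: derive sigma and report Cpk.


R_bar = (2.89 + 0.577 + 0.487 + 3.489 + 3.5) / 5 = 2.1886
sigma = R_bar / d2 = 2.1886 / 2.059 = 1.0629432
Cp = (USL - LSL)/(6*sigma) = (117.9 - 102.8)/(6*1.0629432) = 2.3676
Cpu = (117.9 - 108.48)/(3*1.0629432) = 2.9541
Cpl = (108.48 - 102.8)/(3*1.0629432) = 1.7812
Cpk = min(Cpu, Cpl) = 1.7812

1.7812


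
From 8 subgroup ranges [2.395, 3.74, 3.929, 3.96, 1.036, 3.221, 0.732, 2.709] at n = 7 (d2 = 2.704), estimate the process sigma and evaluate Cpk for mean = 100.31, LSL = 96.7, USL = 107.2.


R_bar = (2.395 + 3.74 + 3.929 + 3.96 + 1.036 + 3.221 + 0.732 + 2.709) / 8 = 2.71525
sigma = R_bar / d2 = 2.71525 / 2.704 = 1.0041605
Cp = (USL - LSL)/(6*sigma) = (107.2 - 96.7)/(6*1.0041605) = 1.7427
Cpu = (107.2 - 100.31)/(3*1.0041605) = 2.2872
Cpl = (100.31 - 96.7)/(3*1.0041605) = 1.1983
Cpk = min(Cpu, Cpl) = 1.1983

1.1983


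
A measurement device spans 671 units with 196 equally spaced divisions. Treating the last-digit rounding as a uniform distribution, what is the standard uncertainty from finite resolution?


resolution = range / divisions
resolution = 671 / 196 = 3.4234694
u_res = resolution / (2*sqrt(3))
u_res = 3.4234694 / 3.4641016
u_res = 0.9883

0.9883


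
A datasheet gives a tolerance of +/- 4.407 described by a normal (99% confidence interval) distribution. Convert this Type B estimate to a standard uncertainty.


u_B = half_width / 2.576
u_B = 4.407 / 2.576
u_B = 1.7108

1.7108


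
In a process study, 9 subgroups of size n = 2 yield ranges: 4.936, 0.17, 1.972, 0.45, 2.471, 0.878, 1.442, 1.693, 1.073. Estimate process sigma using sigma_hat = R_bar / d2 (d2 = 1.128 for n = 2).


R_bar = (4.936 + 0.17 + 1.972 + 0.45 + 2.471 + 0.878 + 1.442 + 1.693 + 1.073) / 9
R_bar = 15.085 / 9 = 1.6761111
sigma_hat = R_bar / d2 = 1.6761111 / 1.128 = 1.4859

1.4859


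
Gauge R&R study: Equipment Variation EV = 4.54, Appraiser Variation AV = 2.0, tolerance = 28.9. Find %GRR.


GRR = sqrt(EV^2 + AV^2) = sqrt(4.54^2 + 2.0^2) = 4.961008
%GRR = GRR / tol * 100 = 4.961008 / 28.9 * 100
%GRR = 17.1661

17.1661


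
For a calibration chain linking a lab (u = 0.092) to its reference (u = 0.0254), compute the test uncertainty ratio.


TUR = u_lab / u_ref
= 0.092 / 0.0254
= 3.6220

3.6220


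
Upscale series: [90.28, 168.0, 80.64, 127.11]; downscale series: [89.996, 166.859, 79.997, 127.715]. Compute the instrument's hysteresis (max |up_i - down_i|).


|90.28 - 89.996| = 0.2840
|168.0 - 166.859| = 1.1410
|80.64 - 79.997| = 0.6430
|127.11 - 127.715| = 0.6050
hysteresis = max(diffs) = 1.1410

1.1410


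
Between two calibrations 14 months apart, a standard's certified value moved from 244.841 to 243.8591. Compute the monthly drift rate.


rate = (v2 - v1) / months
= (243.8591 - 244.841) / 14
= -0.9819 / 14
= -0.0701

-0.0701


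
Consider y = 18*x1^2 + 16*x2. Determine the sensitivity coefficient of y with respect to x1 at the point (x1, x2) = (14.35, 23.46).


y = 18*x1^2 + 16*x2
dy/dx1 = 2*18*x1
Evaluate at x1 = 14.35: c1 = 36 * 14.35
c1 = 516.6000

516.6000


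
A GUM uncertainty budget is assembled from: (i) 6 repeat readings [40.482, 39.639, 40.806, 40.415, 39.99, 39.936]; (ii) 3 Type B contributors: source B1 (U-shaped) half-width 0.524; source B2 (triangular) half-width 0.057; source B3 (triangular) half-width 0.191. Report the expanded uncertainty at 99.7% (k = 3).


mean = (40.482 + 39.639 + 40.806 + 40.415 + 39.99 + 39.936) / 6 = 40.21133333
s = sqrt(sum((x - mean)^2)/(n-1)) = 0.42912267
u_A = s / sqrt(n) = 0.42912267 / sqrt(6) = 0.1751886
u_B1 = 0.524 / sqrt(2) = 0.37052395
u_B2 = 0.057 / sqrt(6) = 0.023270153
u_B3 = 0.191 / sqrt(6) = 0.077975423
uc = sqrt(0.1751886^2 + 0.37052395^2 + 0.023270153^2 + 0.077975423^2) = 0.4178525
U = k * uc = 3 * 0.4178525
U = 1.2536

1.2536


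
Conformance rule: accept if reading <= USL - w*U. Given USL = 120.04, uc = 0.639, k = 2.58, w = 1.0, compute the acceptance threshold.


U = k * uc = 2.58 * 0.639 = 1.64862
guard band g = w * U = 1.0 * 1.64862 = 1.64862
AL = USL - g = 120.04 - 1.64862
AL = 118.3914

118.3914


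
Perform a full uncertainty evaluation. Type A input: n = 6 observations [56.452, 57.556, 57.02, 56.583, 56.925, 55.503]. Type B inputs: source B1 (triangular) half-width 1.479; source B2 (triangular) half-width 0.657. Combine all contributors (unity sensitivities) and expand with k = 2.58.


mean = (56.452 + 57.556 + 57.02 + 56.583 + 56.925 + 55.503) / 6 = 56.67316667
s = sqrt(sum((x - mean)^2)/(n-1)) = 0.69129485
u_A = s / sqrt(n) = 0.69129485 / sqrt(6) = 0.28221994
u_B1 = 1.479 / sqrt(6) = 0.60379922
u_B2 = 0.657 / sqrt(6) = 0.26821913
uc = sqrt(0.28221994^2 + 0.60379922^2 + 0.26821913^2) = 0.71844491
U = k * uc = 2.58 * 0.71844491
U = 1.8536

1.8536


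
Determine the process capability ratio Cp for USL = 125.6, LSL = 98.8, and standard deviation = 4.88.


Cp = (USL - LSL) / (6 * sigma)
= (125.6 - 98.8) / (6 * 4.88)
= 26.8000 / 29.2800
= 0.9153

0.9153


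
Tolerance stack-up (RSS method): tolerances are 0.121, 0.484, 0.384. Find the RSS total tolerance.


RSS = sqrt(0.121^2 + 0.484^2 + 0.384^2)
= sqrt(0.396353)
= 0.6296

0.6296


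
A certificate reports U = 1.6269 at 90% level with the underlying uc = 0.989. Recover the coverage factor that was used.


k = U / uc
k = 1.6269 / 0.989
k = 1.645

1.645


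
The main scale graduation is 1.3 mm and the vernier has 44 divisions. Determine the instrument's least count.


LC = MSD / n_div
= 1.3 / 44
= 0.0295

0.0295


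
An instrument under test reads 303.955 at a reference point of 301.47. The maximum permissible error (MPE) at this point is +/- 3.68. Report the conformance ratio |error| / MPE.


e = indication - reference = 303.955 - 301.47 = 2.4850
|e| = 2.4850
ratio = |e| / MPE = 2.4850 / 3.68
ratio = 0.6753

0.6753


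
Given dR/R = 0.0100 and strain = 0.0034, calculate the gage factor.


GF = (dR/R) / epsilon
= 0.0100 / 0.0034
= 2.9412

2.9412


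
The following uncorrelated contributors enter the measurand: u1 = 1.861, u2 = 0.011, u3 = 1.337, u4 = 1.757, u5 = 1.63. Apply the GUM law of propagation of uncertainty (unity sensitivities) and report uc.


uc = sqrt(1.861^2 + 0.011^2 + 1.337^2 + 1.757^2 + 1.63^2)
uc = sqrt(10.99496)
uc = 3.3159

3.3159


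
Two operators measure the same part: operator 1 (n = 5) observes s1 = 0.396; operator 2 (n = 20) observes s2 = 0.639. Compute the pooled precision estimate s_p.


s_p = sqrt(((n1-1)*s1^2 + (n2-1)*s2^2) / (n1+n2-2))
numerator = (5-1)*0.396^2 + (20-1)*0.639^2 = 0.627264 + 7.758099 = 8.385363
denominator = 5 + 20 - 2 = 23
s_p^2 = 8.385363 / 23 = 0.364581
s_p = sqrt(0.364581) = 0.6038

0.6038


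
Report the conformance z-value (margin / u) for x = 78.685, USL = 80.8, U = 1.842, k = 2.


u = U / k = 1.842 / 2 = 0.921
margin = |USL - x| = |80.8 - 78.685| = 2.115
z = margin / u = 2.115 / 0.921
z = 2.2964

2.2964


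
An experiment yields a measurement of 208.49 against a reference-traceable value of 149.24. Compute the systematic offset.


Systematic error = measured - true
= 208.49 - 149.24
= 59.2500

59.2500


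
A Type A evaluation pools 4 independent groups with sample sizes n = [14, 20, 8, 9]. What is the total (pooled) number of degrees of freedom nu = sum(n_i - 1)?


nu = sum_i (n_i - 1)
nu = ((14 - 1) + (20 - 1) + (8 - 1) + (9 - 1))
nu = 13 + 19 + 7 + 8
nu = 47

47


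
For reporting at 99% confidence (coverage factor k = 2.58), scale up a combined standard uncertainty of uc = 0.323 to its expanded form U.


U = k * uc
U = 2.58 * 0.323
U = 0.8333

0.8333


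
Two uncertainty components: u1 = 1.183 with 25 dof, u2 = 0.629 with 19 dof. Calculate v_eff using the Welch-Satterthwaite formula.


uc = sqrt(u1^2 + u2^2) = sqrt(1.183^2 + 0.629^2) = 1.3398246
v_eff = uc^4 / (u1^4/v1 + u2^4/v2)
= 1.3398246^4 / (1.183^4/25 + 0.629^4/19)
= 3.2224916 / 0.086581294
v_eff = 37.2193

37.2193


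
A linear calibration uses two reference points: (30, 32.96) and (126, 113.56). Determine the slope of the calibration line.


slope = (y2 - y1) / (x2 - x1)
= (113.56 - 32.96) / (126 - 30)
= 80.6000 / 96
= 0.8396

0.8396


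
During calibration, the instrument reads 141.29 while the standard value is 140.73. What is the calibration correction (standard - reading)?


Correction = standard - reading
= 140.73 - 141.29
= -0.5600

-0.5600


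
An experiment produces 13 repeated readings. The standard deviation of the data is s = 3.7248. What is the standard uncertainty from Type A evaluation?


u_A = s / sqrt(n)
u_A = 3.7248 / sqrt(13)
u_A = 3.7248 / 3.6055513
u_A = 1.0331

1.0331


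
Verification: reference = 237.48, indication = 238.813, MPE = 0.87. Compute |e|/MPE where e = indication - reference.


e = indication - reference = 238.813 - 237.48 = 1.3330
|e| = 1.3330
ratio = |e| / MPE = 1.3330 / 0.87
ratio = 1.5322

1.5322


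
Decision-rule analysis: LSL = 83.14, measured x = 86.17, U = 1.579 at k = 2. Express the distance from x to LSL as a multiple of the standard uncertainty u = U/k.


u = U / k = 1.579 / 2 = 0.7895
margin = |LSL - x| = |83.14 - 86.17| = 3.03
z = margin / u = 3.03 / 0.7895
z = 3.8379

3.8379


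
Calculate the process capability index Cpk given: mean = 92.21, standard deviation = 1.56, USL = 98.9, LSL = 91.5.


Cpu = (USL - mean) / (3*sigma) = (98.9 - 92.21) / (3*1.56) = 1.4295
Cpl = (mean - LSL) / (3*sigma) = (92.21 - 91.5) / (3*1.56) = 0.1517
Cpk = min(Cpu, Cpl) = 0.1517

0.1517


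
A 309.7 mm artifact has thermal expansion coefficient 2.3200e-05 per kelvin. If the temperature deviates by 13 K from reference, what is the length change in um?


dL = L * alpha * dT
= 309.7 * 2.3200e-05 * 13
= 0.0934055 mm
dL_um = 0.0934055 * 1000 = 93.4055 um

93.4055


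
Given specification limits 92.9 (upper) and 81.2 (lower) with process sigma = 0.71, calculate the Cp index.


Cp = (USL - LSL) / (6 * sigma)
= (92.9 - 81.2) / (6 * 0.71)
= 11.7000 / 4.2600
= 2.7465

2.7465


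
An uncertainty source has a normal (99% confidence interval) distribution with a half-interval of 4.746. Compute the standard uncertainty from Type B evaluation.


u_B = half_width / 2.576
u_B = 4.746 / 2.576
u_B = 1.8424

1.8424


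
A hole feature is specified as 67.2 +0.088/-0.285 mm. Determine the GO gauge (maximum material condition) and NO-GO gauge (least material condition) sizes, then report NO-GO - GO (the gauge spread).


GO = nominal - lower_tol (smallest hole = maximum material condition)
GO = 67.2 - 0.285 = 66.915
NO-GO = nominal + upper_tol (largest hole = least material condition)
NO-GO = 67.2 + 0.088 = 67.288
spread = NO-GO - GO = 67.288 - 66.915 = 0.3730

0.3730


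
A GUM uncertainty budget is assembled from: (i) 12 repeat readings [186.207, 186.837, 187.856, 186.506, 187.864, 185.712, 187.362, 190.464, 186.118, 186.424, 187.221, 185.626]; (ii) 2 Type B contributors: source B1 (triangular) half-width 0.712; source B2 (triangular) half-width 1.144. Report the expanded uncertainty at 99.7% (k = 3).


mean = (186.207 + 186.837 + 187.856 + 186.506 + 187.864 + 185.712 + 187.362 + 190.464 + 186.118 + 186.424 + 187.221 + 185.626) / 12 = 187.0164167
s = sqrt(sum((x - mean)^2)/(n-1)) = 1.3215402
u_A = s / sqrt(n) = 1.3215402 / sqrt(12) = 0.3814958
u_B1 = 0.712 / sqrt(6) = 0.29067278
u_B2 = 1.144 / sqrt(6) = 0.46703604
uc = sqrt(0.3814958^2 + 0.29067278^2 + 0.46703604^2) = 0.66944184
U = k * uc = 3 * 0.66944184
U = 2.0083

2.0083


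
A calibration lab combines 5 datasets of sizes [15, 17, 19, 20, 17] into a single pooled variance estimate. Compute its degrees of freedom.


nu = sum_i (n_i - 1)
nu = ((15 - 1) + (17 - 1) + (19 - 1) + (20 - 1) + (17 - 1))
nu = 14 + 16 + 18 + 19 + 16
nu = 83

83


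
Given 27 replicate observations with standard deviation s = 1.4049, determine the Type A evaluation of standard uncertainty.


u_A = s / sqrt(n)
u_A = 1.4049 / sqrt(27)
u_A = 1.4049 / 5.1961524
u_A = 0.2704

0.2704


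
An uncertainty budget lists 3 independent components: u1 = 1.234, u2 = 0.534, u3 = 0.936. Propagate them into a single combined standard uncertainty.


uc = sqrt(1.234^2 + 0.534^2 + 0.936^2)
uc = sqrt(2.684008)
uc = 1.6383

1.6383


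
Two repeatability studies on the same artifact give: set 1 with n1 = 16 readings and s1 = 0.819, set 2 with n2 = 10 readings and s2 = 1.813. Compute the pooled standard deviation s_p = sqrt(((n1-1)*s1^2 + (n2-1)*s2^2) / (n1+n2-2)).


s_p = sqrt(((n1-1)*s1^2 + (n2-1)*s2^2) / (n1+n2-2))
numerator = (16-1)*0.819^2 + (10-1)*1.813^2 = 10.061415 + 29.582721 = 39.644136
denominator = 16 + 10 - 2 = 24
s_p^2 = 39.644136 / 24 = 1.651839
s_p = sqrt(1.651839) = 1.2852

1.2852


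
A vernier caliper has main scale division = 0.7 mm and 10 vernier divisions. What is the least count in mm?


LC = MSD / n_div
= 0.7 / 10
= 0.0700

0.0700


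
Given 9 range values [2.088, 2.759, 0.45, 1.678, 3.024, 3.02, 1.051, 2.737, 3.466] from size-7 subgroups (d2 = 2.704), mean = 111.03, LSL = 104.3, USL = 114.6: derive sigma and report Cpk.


R_bar = (2.088 + 2.759 + 0.45 + 1.678 + 3.024 + 3.02 + 1.051 + 2.737 + 3.466) / 9 = 2.2525556
sigma = R_bar / d2 = 2.2525556 / 2.704 = 0.83304571
Cp = (USL - LSL)/(6*sigma) = (114.6 - 104.3)/(6*0.83304571) = 2.0607
Cpu = (114.6 - 111.03)/(3*0.83304571) = 1.4285
Cpl = (111.03 - 104.3)/(3*0.83304571) = 2.6929
Cpk = min(Cpu, Cpl) = 1.4285

1.4285


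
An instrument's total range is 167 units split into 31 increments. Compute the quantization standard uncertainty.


resolution = range / divisions
resolution = 167 / 31 = 5.3870968
u_res = resolution / (2*sqrt(3))
u_res = 5.3870968 / 3.4641016
u_res = 1.5551

1.5551


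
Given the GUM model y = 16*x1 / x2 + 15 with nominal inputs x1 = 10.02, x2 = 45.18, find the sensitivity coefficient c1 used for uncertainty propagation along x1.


y = 16*x1 / x2 + 15
dy/dx1 = 16/x2
Evaluate at x2 = 45.18: c1 = 16 / 45.18
c1 = 0.3541

0.3541


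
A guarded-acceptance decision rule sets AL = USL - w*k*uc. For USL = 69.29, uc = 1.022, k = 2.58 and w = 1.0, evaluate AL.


U = k * uc = 2.58 * 1.022 = 2.63676
guard band g = w * U = 1.0 * 2.63676 = 2.63676
AL = USL - g = 69.29 - 2.63676
AL = 66.6532

66.6532


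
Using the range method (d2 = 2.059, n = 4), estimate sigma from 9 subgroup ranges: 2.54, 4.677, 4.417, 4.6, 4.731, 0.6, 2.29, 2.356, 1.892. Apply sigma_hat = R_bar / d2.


R_bar = (2.54 + 4.677 + 4.417 + 4.6 + 4.731 + 0.6 + 2.29 + 2.356 + 1.892) / 9
R_bar = 28.103 / 9 = 3.1225556
sigma_hat = R_bar / d2 = 3.1225556 / 2.059 = 1.5165

1.5165


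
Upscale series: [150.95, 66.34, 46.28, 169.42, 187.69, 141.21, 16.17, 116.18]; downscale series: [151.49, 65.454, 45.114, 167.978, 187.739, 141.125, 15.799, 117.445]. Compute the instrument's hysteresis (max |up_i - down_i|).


|150.95 - 151.49| = 0.5400
|66.34 - 65.454| = 0.8860
|46.28 - 45.114| = 1.1660
|169.42 - 167.978| = 1.4420
|187.69 - 187.739| = 0.0490
|141.21 - 141.125| = 0.0850
|16.17 - 15.799| = 0.3710
|116.18 - 117.445| = 1.2650
hysteresis = max(diffs) = 1.4420

1.4420


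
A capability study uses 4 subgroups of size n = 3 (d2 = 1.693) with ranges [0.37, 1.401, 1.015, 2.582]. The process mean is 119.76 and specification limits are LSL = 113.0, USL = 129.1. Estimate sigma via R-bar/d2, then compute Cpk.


R_bar = (0.37 + 1.401 + 1.015 + 2.582) / 4 = 1.342
sigma = R_bar / d2 = 1.342 / 1.693 = 0.79267572
Cp = (USL - LSL)/(6*sigma) = (129.1 - 113.0)/(6*0.79267572) = 3.3852
Cpu = (129.1 - 119.76)/(3*0.79267572) = 3.9276
Cpl = (119.76 - 113.0)/(3*0.79267572) = 2.8427
Cpk = min(Cpu, Cpl) = 2.8427

2.8427


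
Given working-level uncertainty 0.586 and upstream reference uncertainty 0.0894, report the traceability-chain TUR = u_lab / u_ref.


TUR = u_lab / u_ref
= 0.586 / 0.0894
= 6.5548

6.5548


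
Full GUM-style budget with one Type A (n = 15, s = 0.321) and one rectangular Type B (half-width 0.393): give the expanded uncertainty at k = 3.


u_A = s / sqrt(n) = 0.321 / sqrt(15) = 0.082881844
u_B = half_width / sqrt(3) = 0.393 / sqrt(3) = 0.22689866
uc = sqrt(u_A^2 + u_B^2) = sqrt(0.082881844^2 + 0.22689866^2) = 0.24156242
U = k * uc = 3 * 0.24156242
U = 0.7247

0.7247
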